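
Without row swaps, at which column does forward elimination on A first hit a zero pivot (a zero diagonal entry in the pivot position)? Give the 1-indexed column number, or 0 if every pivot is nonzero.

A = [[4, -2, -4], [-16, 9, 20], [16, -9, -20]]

first zero-pivot column = 3

Naive forward elimination:
R2 <- R2 - (-4)*R1:  [ 0  1  4 ]
R3 <- R3 - (4)*R1:  [  0  -1  -4 ]
R3 <- R3 - (-1)*R2:  [ 0  0  0 ]
Matrix at this point:
[ 4  -2  -4 ]
[ 0   1   4 ]
[ 0   0   0 ]
Pivot entry (3,3) in the last row is zero and there are no rows below to swap with -> zero pivot in column 3 (A is singular).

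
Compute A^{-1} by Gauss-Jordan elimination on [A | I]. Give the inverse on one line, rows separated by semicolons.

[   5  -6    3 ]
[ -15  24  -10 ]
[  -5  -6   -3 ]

inverse = [11/5 3/5 1/5; -1/12 0 -1/12; -7/2 -1 -1/2]

Gauss-Jordan on [A | I]:
R1 <- (1/5)*R1:  [    1  -6/5   3/5  |   1/5     0     0 ]
R2 <- R2 - (-15)*R1:  [  0   6  -1  |   3   1   0 ]
R3 <- R3 - (-5)*R1:  [   0  -12    0  |    1    0    1 ]
R2 <- (1/6)*R2:  [    0     1  -1/6  |   1/2   1/6     0 ]
R1 <- R1 - (-6/5)*R2:  [   1    0  2/5  |  4/5  1/5    0 ]
R3 <- R3 - (-12)*R2:  [  0   0  -2  |   7   2   1 ]
R3 <- (1/-2)*R3:  [    0     0     1  |  -7/2    -1  -1/2 ]
R1 <- R1 - (2/5)*R3:  [    1     0     0  |  11/5   3/5   1/5 ]
R2 <- R2 - (-1/6)*R3:  [     0      1      0  |  -1/12      0  -1/12 ]
Right block of [I | A^{-1}] is the inverse:
[  11/5  3/5    1/5 ]
[ -1/12    0  -1/12 ]
[  -7/2   -1   -1/2 ]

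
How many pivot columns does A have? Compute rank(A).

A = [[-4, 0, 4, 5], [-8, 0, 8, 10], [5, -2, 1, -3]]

rank(A) = 2

Row reduction:
R2 <- R2 - (2)*R1:  [ 0  0  0  0 ]
R3 <- R3 - (-5/4)*R1:  [    0    -2     6  13/4 ]
R2 <-> R3   (pivot in column 2 was zero)
[ -4   0  4     5 ]
[  0  -2  6  13/4 ]
[  0   0  0     0 ]
Row echelon form:
[ -4   0  4     5 ]
[  0  -2  6  13/4 ]
[  0   0  0     0 ]
Nonzero rows / pivot columns: 2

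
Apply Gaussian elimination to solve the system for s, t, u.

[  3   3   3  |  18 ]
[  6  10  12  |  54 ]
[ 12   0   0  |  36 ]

Forward elimination on [A|b]:
R2 <- R2 - (2)*R1:  [  0   4   6  18 ]
R3 <- R3 - (4)*R1:  [   0  -12  -12  -36 ]
R3 <- R3 - (-3)*R2:  [  0   0   6  18 ]
Row echelon form:
[ 3  3  3  |  18 ]
[ 0  4  6  |  18 ]
[ 0  0  6  |  18 ]
Back-substitution:
u = (18) / 6 = 3
t = (18 - (6)*(3)) / 4 = 0
s = (18 - (3)*(0) - (3)*(3)) / 3 = 3

(3, 0, 3)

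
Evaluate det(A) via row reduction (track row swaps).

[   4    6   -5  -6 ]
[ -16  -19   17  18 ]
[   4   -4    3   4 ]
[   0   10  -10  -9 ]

det(A) = -40

Forward elimination:
R2 <- R2 - (-4)*R1:  [  0   5  -3  -6 ]
R3 <- R3 - (1)*R1:  [   0  -10    8   10 ]
R3 <- R3 - (-2)*R2:  [  0   0   2  -2 ]
R4 <- R4 - (2)*R2:  [  0   0  -4   3 ]
R4 <- R4 - (-2)*R3:  [  0   0   0  -1 ]
Upper-triangular form:
[ 4  6  -5  -6 ]
[ 0  5  -3  -6 ]
[ 0  0   2  -2 ]
[ 0  0   0  -1 ]
det(A) = (-1)^0 * (4) * (5) * (2) * (-1) = -40  (0 row swaps -> sign +1)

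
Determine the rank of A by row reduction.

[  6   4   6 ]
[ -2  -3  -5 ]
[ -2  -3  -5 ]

rank(A) = 2

Row reduction:
R2 <- R2 - (-1/3)*R1:  [    0  -5/3    -3 ]
R3 <- R3 - (-1/3)*R1:  [    0  -5/3    -3 ]
R3 <- R3 - (1)*R2:  [ 0  0  0 ]
Row echelon form:
[ 6     4   6 ]
[ 0  -5/3  -3 ]
[ 0     0   0 ]
Nonzero rows / pivot columns: 2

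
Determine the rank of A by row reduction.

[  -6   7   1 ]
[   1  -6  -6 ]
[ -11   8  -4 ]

Row reduction:
R2 <- R2 - (-1/6)*R1:  [     0  -29/6  -35/6 ]
R3 <- R3 - (11/6)*R1:  [     0  -29/6  -35/6 ]
R3 <- R3 - (1)*R2:  [ 0  0  0 ]
Row echelon form:
[ -6      7      1 ]
[  0  -29/6  -35/6 ]
[  0      0      0 ]
Nonzero rows / pivot columns: 2

rank(A) = 2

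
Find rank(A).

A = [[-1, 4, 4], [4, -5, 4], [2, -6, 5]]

Row reduction:
R2 <- R2 - (-4)*R1:  [  0  11  20 ]
R3 <- R3 - (-2)*R1:  [  0   2  13 ]
R3 <- R3 - (2/11)*R2:  [      0       0  103/11 ]
Row echelon form:
[ -1   4       4 ]
[  0  11      20 ]
[  0   0  103/11 ]
Nonzero rows / pivot columns: 3

rank(A) = 3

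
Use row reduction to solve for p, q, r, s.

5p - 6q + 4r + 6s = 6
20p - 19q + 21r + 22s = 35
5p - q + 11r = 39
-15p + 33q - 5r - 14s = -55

(-4, -4, 5, -3)

Forward elimination on [A|b]:
R2 <- R2 - (4)*R1:  [  0   5   5  -2  11 ]
R3 <- R3 - (1)*R1:  [  0   5   7  -6  33 ]
R4 <- R4 - (-3)*R1:  [   0   15    7    4  -37 ]
R3 <- R3 - (1)*R2:  [  0   0   2  -4  22 ]
R4 <- R4 - (3)*R2:  [   0    0   -8   10  -70 ]
R4 <- R4 - (-4)*R3:  [  0   0   0  -6  18 ]
Row echelon form:
[ 5  -6  4   6  |   6 ]
[ 0   5  5  -2  |  11 ]
[ 0   0  2  -4  |  22 ]
[ 0   0  0  -6  |  18 ]
Back-substitution:
s = (18) / -6 = -3
r = (22 - (-4)*(-3)) / 2 = 5
q = (11 - (5)*(5) - (-2)*(-3)) / 5 = -4
p = (6 - (-6)*(-4) - (4)*(5) - (6)*(-3)) / 5 = -4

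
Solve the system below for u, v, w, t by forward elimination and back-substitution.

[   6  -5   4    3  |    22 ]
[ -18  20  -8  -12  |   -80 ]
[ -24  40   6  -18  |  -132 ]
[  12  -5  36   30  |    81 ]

(0, -3, 1, 1)

Forward elimination on [A|b]:
R2 <- R2 - (-3)*R1:  [   0    5    4   -3  -14 ]
R3 <- R3 - (-4)*R1:  [   0   20   22   -6  -44 ]
R4 <- R4 - (2)*R1:  [  0   5  28  24  37 ]
R3 <- R3 - (4)*R2:  [  0   0   6   6  12 ]
R4 <- R4 - (1)*R2:  [  0   0  24  27  51 ]
R4 <- R4 - (4)*R3:  [ 0  0  0  3  3 ]
Row echelon form:
[ 6  -5  4   3  |   22 ]
[ 0   5  4  -3  |  -14 ]
[ 0   0  6   6  |   12 ]
[ 0   0  0   3  |    3 ]
Back-substitution:
t = (3) / 3 = 1
w = (12 - (6)*(1)) / 6 = 1
v = (-14 - (4)*(1) - (-3)*(1)) / 5 = -3
u = (22 - (-5)*(-3) - (4)*(1) - (3)*(1)) / 6 = 0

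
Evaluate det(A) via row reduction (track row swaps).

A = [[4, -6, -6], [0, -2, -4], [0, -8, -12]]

Forward elimination:
R3 <- R3 - (4)*R2:  [ 0  0  4 ]
Upper-triangular form:
[ 4  -6  -6 ]
[ 0  -2  -4 ]
[ 0   0   4 ]
det(A) = (-1)^0 * (4) * (-2) * (4) = -32  (0 row swaps -> sign +1)

det(A) = -32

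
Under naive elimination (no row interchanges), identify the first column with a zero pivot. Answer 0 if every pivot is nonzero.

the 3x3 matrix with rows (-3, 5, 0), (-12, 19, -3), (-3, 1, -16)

Naive forward elimination:
R2 <- R2 - (4)*R1:  [  0  -1  -3 ]
R3 <- R3 - (1)*R1:  [   0   -4  -16 ]
R3 <- R3 - (4)*R2:  [  0   0  -4 ]
All pivots nonzero; naive elimination completes without hitting a zero pivot.

first zero-pivot column = 0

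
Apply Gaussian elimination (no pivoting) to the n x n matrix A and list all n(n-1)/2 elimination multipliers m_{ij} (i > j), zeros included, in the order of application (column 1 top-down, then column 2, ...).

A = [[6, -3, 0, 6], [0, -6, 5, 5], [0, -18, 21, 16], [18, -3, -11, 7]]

multipliers: 0, 0, 3, 3, -1, -1

Forward elimination:
R2: entry in column 1 is already 0 -> m_{21} = 0 (no row operation needed)
R3: entry in column 1 is already 0 -> m_{31} = 0 (no row operation needed)
R4 <- R4 - (3)*R1:  [   0    6  -11  -11 ]
R3 <- R3 - (3)*R2:  [ 0  0  6  1 ]
R4 <- R4 - (-1)*R2:  [  0   0  -6  -6 ]
R4 <- R4 - (-1)*R3:  [  0   0   0  -5 ]
Multipliers (in order of application): m_{21} = 0, m_{31} = 0, m_{41} = 3, m_{32} = 3, m_{42} = -1, m_{43} = -1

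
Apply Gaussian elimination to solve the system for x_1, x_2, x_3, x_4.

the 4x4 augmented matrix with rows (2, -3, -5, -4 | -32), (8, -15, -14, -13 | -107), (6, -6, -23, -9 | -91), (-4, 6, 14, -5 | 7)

(2, 2, 2, 5)

Forward elimination on [A|b]:
R2 <- R2 - (4)*R1:  [  0  -3   6   3  21 ]
R3 <- R3 - (3)*R1:  [  0   3  -8   3   5 ]
R4 <- R4 - (-2)*R1:  [   0    0    4  -13  -57 ]
R3 <- R3 - (-1)*R2:  [  0   0  -2   6  26 ]
R4 <- R4 - (-2)*R3:  [  0   0   0  -1  -5 ]
Row echelon form:
[ 2  -3  -5  -4  |  -32 ]
[ 0  -3   6   3  |   21 ]
[ 0   0  -2   6  |   26 ]
[ 0   0   0  -1  |   -5 ]
Back-substitution:
x_4 = (-5) / -1 = 5
x_3 = (26 - (6)*(5)) / -2 = 2
x_2 = (21 - (6)*(2) - (3)*(5)) / -3 = 2
x_1 = (-32 - (-3)*(2) - (-5)*(2) - (-4)*(5)) / 2 = 2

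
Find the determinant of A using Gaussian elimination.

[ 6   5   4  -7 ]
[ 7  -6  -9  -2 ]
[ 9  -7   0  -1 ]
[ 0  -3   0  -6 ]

det(A) = 6249

Forward elimination:
R2 <- R2 - (7/6)*R1:  [     0  -71/6  -41/3   37/6 ]
R3 <- R3 - (3/2)*R1:  [     0  -29/2     -6   19/2 ]
R3 <- R3 - (87/71)*R2:  [      0       0  763/71  138/71 ]
R4 <- R4 - (18/71)*R2:  [       0        0   246/71  -537/71 ]
R4 <- R4 - (246/763)*R3:  [         0          0          0  -6249/763 ]
Upper-triangular form:
[ 6      5       4         -7 ]
[ 0  -71/6   -41/3       37/6 ]
[ 0      0  763/71     138/71 ]
[ 0      0       0  -6249/763 ]
det(A) = (-1)^0 * (6) * (-71/6) * (763/71) * (-6249/763) = 6249  (0 row swaps -> sign +1)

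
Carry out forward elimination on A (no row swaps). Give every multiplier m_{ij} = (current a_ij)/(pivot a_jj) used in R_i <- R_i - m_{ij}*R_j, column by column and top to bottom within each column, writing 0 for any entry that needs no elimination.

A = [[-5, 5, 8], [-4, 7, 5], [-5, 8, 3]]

Forward elimination:
R2 <- R2 - (4/5)*R1:  [    0     3  -7/5 ]
R3 <- R3 - (1)*R1:  [  0   3  -5 ]
R3 <- R3 - (1)*R2:  [     0      0  -18/5 ]
Multipliers (in order of application): m_{21} = 4/5, m_{31} = 1, m_{32} = 1

multipliers: 4/5, 1, 1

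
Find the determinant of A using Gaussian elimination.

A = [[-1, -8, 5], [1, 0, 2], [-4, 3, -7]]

det(A) = 29

Forward elimination:
R2 <- R2 - (-1)*R1:  [  0  -8   7 ]
R3 <- R3 - (4)*R1:  [   0   35  -27 ]
R3 <- R3 - (-35/8)*R2:  [    0     0  29/8 ]
Upper-triangular form:
[ -1  -8     5 ]
[  0  -8     7 ]
[  0   0  29/8 ]
det(A) = (-1)^0 * (-1) * (-8) * (29/8) = 29  (0 row swaps -> sign +1)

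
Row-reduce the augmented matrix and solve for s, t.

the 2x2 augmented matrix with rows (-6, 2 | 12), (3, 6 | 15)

Forward elimination on [A|b]:
R2 <- R2 - (-1/2)*R1:  [  0   7  21 ]
Row echelon form:
[ -6  2  |  12 ]
[  0  7  |  21 ]
Back-substitution:
t = (21) / 7 = 3
s = (12 - (2)*(3)) / -6 = -1

(-1, 3)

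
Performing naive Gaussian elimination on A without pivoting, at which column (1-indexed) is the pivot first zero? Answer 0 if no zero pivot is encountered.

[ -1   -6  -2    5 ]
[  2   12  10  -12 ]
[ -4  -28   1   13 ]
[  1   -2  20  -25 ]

first zero-pivot column = 2

Naive forward elimination:
R2 <- R2 - (-2)*R1:  [  0   0   6  -2 ]
R3 <- R3 - (4)*R1:  [  0  -4   9  -7 ]
R4 <- R4 - (-1)*R1:  [   0   -8   18  -20 ]
Matrix at this point:
[ -1  -6  -2    5 ]
[  0   0   6   -2 ]
[  0  -4   9   -7 ]
[  0  -8  18  -20 ]
Pivot entry (2,2) is zero but row 3 has -4 in column 2 -> naive elimination stops; a row interchange (e.g. R2 <-> R3) would be required here.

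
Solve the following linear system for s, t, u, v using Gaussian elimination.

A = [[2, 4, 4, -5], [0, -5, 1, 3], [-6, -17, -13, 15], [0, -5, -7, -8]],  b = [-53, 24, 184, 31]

(-1, -4, -5, 3)

Forward elimination on [A|b]:
R3 <- R3 - (-3)*R1:  [  0  -5  -1   0  25 ]
R3 <- R3 - (1)*R2:  [  0   0  -2  -3   1 ]
R4 <- R4 - (1)*R2:  [   0    0   -8  -11    7 ]
R4 <- R4 - (4)*R3:  [ 0  0  0  1  3 ]
Row echelon form:
[ 2   4   4  -5  |  -53 ]
[ 0  -5   1   3  |   24 ]
[ 0   0  -2  -3  |    1 ]
[ 0   0   0   1  |    3 ]
Back-substitution:
v = (3) / 1 = 3
u = (1 - (-3)*(3)) / -2 = -5
t = (24 - (1)*(-5) - (3)*(3)) / -5 = -4
s = (-53 - (4)*(-4) - (4)*(-5) - (-5)*(3)) / 2 = -1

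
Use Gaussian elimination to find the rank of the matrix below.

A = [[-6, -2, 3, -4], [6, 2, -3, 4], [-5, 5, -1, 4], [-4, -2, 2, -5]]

rank(A) = 3

Row reduction:
R2 <- R2 - (-1)*R1:  [ 0  0  0  0 ]
R3 <- R3 - (5/6)*R1:  [    0  20/3  -7/2  22/3 ]
R4 <- R4 - (2/3)*R1:  [    0  -2/3     0  -7/3 ]
R2 <-> R3   (pivot in column 2 was zero)
[ -6    -2     3    -4 ]
[  0  20/3  -7/2  22/3 ]
[  0     0     0     0 ]
[  0  -2/3     0  -7/3 ]
R4 <- R4 - (-1/10)*R2:  [     0      0  -7/20   -8/5 ]
R3 <-> R4   (pivot in column 3 was zero)
[ -6    -2      3    -4 ]
[  0  20/3   -7/2  22/3 ]
[  0     0  -7/20  -8/5 ]
[  0     0      0     0 ]
Row echelon form:
[ -6    -2      3    -4 ]
[  0  20/3   -7/2  22/3 ]
[  0     0  -7/20  -8/5 ]
[  0     0      0     0 ]
Nonzero rows / pivot columns: 3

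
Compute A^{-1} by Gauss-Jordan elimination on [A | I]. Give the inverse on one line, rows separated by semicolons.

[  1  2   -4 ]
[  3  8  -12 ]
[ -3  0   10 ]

inverse = [-20 5 -2; -3/2 1/2 0; -6 3/2 -1/2]

Gauss-Jordan on [A | I]:
R2 <- R2 - (3)*R1:  [  0   2   0  |  -3   1   0 ]
R3 <- R3 - (-3)*R1:  [  0   6  -2  |   3   0   1 ]
R2 <- (1/2)*R2:  [    0     1     0  |  -3/2   1/2     0 ]
R1 <- R1 - (2)*R2:  [  1   0  -4  |   4  -1   0 ]
R3 <- R3 - (6)*R2:  [  0   0  -2  |  12  -3   1 ]
R3 <- (1/-2)*R3:  [    0     0     1  |    -6   3/2  -1/2 ]
R1 <- R1 - (-4)*R3:  [   1    0    0  |  -20    5   -2 ]
Right block of [I | A^{-1}] is the inverse:
[  -20    5    -2 ]
[ -3/2  1/2     0 ]
[   -6  3/2  -1/2 ]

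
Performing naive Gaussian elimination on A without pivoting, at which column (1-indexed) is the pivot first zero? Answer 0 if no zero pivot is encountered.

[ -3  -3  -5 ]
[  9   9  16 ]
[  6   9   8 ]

first zero-pivot column = 2

Naive forward elimination:
R2 <- R2 - (-3)*R1:  [ 0  0  1 ]
R3 <- R3 - (-2)*R1:  [  0   3  -2 ]
Matrix at this point:
[ -3  -3  -5 ]
[  0   0   1 ]
[  0   3  -2 ]
Pivot entry (2,2) is zero but row 3 has 3 in column 2 -> naive elimination stops; a row interchange (e.g. R2 <-> R3) would be required here.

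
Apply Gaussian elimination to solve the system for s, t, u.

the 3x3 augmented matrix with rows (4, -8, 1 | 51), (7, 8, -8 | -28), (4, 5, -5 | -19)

(4, -4, 3)

Forward elimination on [A|b]:
R2 <- R2 - (7/4)*R1:  [      0      22   -39/4  -469/4 ]
R3 <- R3 - (1)*R1:  [   0   13   -6  -70 ]
R3 <- R3 - (13/22)*R2:  [      0       0  -21/88  -63/88 ]
Row echelon form:
[ 4  -8       1  |      51 ]
[ 0  22   -39/4  |  -469/4 ]
[ 0   0  -21/88  |  -63/88 ]
Back-substitution:
u = (-63/88) / (-21/88) = 3
t = (-469/4 - (-39/4)*(3)) / 22 = -4
s = (51 - (-8)*(-4) - (1)*(3)) / 4 = 4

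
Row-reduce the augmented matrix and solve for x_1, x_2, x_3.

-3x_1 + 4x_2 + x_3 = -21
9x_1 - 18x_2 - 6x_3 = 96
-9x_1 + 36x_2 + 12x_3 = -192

Forward elimination on [A|b]:
R2 <- R2 - (-3)*R1:  [  0  -6  -3  33 ]
R3 <- R3 - (3)*R1:  [    0    24     9  -129 ]
R3 <- R3 - (-4)*R2:  [  0   0  -3   3 ]
Row echelon form:
[ -3   4   1  |  -21 ]
[  0  -6  -3  |   33 ]
[  0   0  -3  |    3 ]
Back-substitution:
x_3 = (3) / -3 = -1
x_2 = (33 - (-3)*(-1)) / -6 = -5
x_1 = (-21 - (4)*(-5) - (1)*(-1)) / -3 = 0

(0, -5, -1)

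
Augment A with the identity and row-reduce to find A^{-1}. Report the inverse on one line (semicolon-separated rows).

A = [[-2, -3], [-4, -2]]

inverse = [1/4 -3/8; -1/2 1/4]

Gauss-Jordan on [A | I]:
R1 <- (1/-2)*R1:  [    1   3/2  |  -1/2     0 ]
R2 <- R2 - (-4)*R1:  [  0   4  |  -2   1 ]
R2 <- (1/4)*R2:  [    0     1  |  -1/2   1/4 ]
R1 <- R1 - (3/2)*R2:  [    1     0  |   1/4  -3/8 ]
Right block of [I | A^{-1}] is the inverse:
[  1/4  -3/8 ]
[ -1/2   1/4 ]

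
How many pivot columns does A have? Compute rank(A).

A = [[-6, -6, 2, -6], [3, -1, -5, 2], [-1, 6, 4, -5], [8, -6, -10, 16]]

rank(A) = 3

Row reduction:
R2 <- R2 - (-1/2)*R1:  [  0  -4  -4  -1 ]
R3 <- R3 - (1/6)*R1:  [    0     7  11/3    -4 ]
R4 <- R4 - (-4/3)*R1:  [     0    -14  -22/3      8 ]
R3 <- R3 - (-7/4)*R2:  [     0      0  -10/3  -23/4 ]
R4 <- R4 - (7/2)*R2:  [    0     0  20/3  23/2 ]
R4 <- R4 - (-2)*R3:  [ 0  0  0  0 ]
Row echelon form:
[ -6  -6      2     -6 ]
[  0  -4     -4     -1 ]
[  0   0  -10/3  -23/4 ]
[  0   0      0      0 ]
Nonzero rows / pivot columns: 3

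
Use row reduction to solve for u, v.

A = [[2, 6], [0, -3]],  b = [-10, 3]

Forward elimination on [A|b]:
Row echelon form:
[ 2   6  |  -10 ]
[ 0  -3  |    3 ]
Back-substitution:
v = (3) / -3 = -1
u = (-10 - (6)*(-1)) / 2 = -2

(-2, -1)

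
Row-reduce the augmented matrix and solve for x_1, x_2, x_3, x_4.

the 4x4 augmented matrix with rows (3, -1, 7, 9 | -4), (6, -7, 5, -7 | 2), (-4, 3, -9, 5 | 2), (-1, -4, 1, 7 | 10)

(-2, -2, 0, 0)

Forward elimination on [A|b]:
R2 <- R2 - (2)*R1:  [   0   -5   -9  -25   10 ]
R3 <- R3 - (-4/3)*R1:  [     0    5/3    1/3     17  -10/3 ]
R4 <- R4 - (-1/3)*R1:  [     0  -13/3   10/3     10   26/3 ]
R3 <- R3 - (-1/3)*R2:  [    0     0  -8/3  26/3     0 ]
R4 <- R4 - (13/15)*R2:  [      0       0  167/15    95/3       0 ]
R4 <- R4 - (-167/40)*R3:  [       0        0        0  1357/20        0 ]
Row echelon form:
[ 3  -1     7        9  |  -4 ]
[ 0  -5    -9      -25  |  10 ]
[ 0   0  -8/3     26/3  |   0 ]
[ 0   0     0  1357/20  |   0 ]
Back-substitution:
x_4 = (0) / (1357/20) = 0
x_3 = (0 - (26/3)*(0)) / (-8/3) = 0
x_2 = (10 - (-9)*(0) - (-25)*(0)) / -5 = -2
x_1 = (-4 - (-1)*(-2) - (7)*(0) - (9)*(0)) / 3 = -2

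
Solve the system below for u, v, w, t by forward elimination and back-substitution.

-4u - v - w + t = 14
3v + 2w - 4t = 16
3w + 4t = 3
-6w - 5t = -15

(-5, -2, 5, -3)

Forward elimination on [A|b]:
R4 <- R4 - (-2)*R3:  [  0   0   0   3  -9 ]
Row echelon form:
[ -4  -1  -1   1  |  14 ]
[  0   3   2  -4  |  16 ]
[  0   0   3   4  |   3 ]
[  0   0   0   3  |  -9 ]
Back-substitution:
t = (-9) / 3 = -3
w = (3 - (4)*(-3)) / 3 = 5
v = (16 - (2)*(5) - (-4)*(-3)) / 3 = -2
u = (14 - (-1)*(-2) - (-1)*(5) - (1)*(-3)) / -4 = -5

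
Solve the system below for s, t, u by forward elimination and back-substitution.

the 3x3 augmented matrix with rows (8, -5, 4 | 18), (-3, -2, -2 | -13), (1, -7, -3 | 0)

Forward elimination on [A|b]:
R2 <- R2 - (-3/8)*R1:  [     0  -31/8   -1/2  -25/4 ]
R3 <- R3 - (1/8)*R1:  [     0  -51/8   -7/2   -9/4 ]
R3 <- R3 - (51/31)*R2:  [      0       0  -83/31  249/31 ]
Row echelon form:
[ 8     -5       4  |      18 ]
[ 0  -31/8    -1/2  |   -25/4 ]
[ 0      0  -83/31  |  249/31 ]
Back-substitution:
u = (249/31) / (-83/31) = -3
t = (-25/4 - (-1/2)*(-3)) / (-31/8) = 2
s = (18 - (-5)*(2) - (4)*(-3)) / 8 = 5

(5, 2, -3)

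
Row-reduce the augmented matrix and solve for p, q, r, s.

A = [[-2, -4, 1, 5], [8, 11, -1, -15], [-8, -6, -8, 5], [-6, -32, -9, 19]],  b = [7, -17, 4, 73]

(5, 0, -3, 4)

Forward elimination on [A|b]:
R2 <- R2 - (-4)*R1:  [  0  -5   3   5  11 ]
R3 <- R3 - (4)*R1:  [   0   10  -12  -15  -24 ]
R4 <- R4 - (3)*R1:  [   0  -20  -12    4   52 ]
R3 <- R3 - (-2)*R2:  [  0   0  -6  -5  -2 ]
R4 <- R4 - (4)*R2:  [   0    0  -24  -16    8 ]
R4 <- R4 - (4)*R3:  [  0   0   0   4  16 ]
Row echelon form:
[ -2  -4   1   5  |   7 ]
[  0  -5   3   5  |  11 ]
[  0   0  -6  -5  |  -2 ]
[  0   0   0   4  |  16 ]
Back-substitution:
s = (16) / 4 = 4
r = (-2 - (-5)*(4)) / -6 = -3
q = (11 - (3)*(-3) - (5)*(4)) / -5 = 0
p = (7 - (-4)*(0) - (1)*(-3) - (5)*(4)) / -2 = 5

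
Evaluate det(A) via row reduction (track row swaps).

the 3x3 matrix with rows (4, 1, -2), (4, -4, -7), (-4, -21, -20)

Forward elimination:
R2 <- R2 - (1)*R1:  [  0  -5  -5 ]
R3 <- R3 - (-1)*R1:  [   0  -20  -22 ]
R3 <- R3 - (4)*R2:  [  0   0  -2 ]
Upper-triangular form:
[ 4   1  -2 ]
[ 0  -5  -5 ]
[ 0   0  -2 ]
det(A) = (-1)^0 * (4) * (-5) * (-2) = 40  (0 row swaps -> sign +1)

det(A) = 40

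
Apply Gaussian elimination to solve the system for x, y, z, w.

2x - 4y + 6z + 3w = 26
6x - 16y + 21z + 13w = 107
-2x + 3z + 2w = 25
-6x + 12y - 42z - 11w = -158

(-4, -1, 3, 4)

Forward elimination on [A|b]:
R2 <- R2 - (3)*R1:  [  0  -4   3   4  29 ]
R3 <- R3 - (-1)*R1:  [  0  -4   9   5  51 ]
R4 <- R4 - (-3)*R1:  [   0    0  -24   -2  -80 ]
R3 <- R3 - (1)*R2:  [  0   0   6   1  22 ]
R4 <- R4 - (-4)*R3:  [ 0  0  0  2  8 ]
Row echelon form:
[ 2  -4  6  3  |  26 ]
[ 0  -4  3  4  |  29 ]
[ 0   0  6  1  |  22 ]
[ 0   0  0  2  |   8 ]
Back-substitution:
w = (8) / 2 = 4
z = (22 - (1)*(4)) / 6 = 3
y = (29 - (3)*(3) - (4)*(4)) / -4 = -1
x = (26 - (-4)*(-1) - (6)*(3) - (3)*(4)) / 2 = -4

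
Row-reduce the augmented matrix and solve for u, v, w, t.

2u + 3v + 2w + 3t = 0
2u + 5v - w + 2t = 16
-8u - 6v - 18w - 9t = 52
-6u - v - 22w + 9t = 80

Forward elimination on [A|b]:
R2 <- R2 - (1)*R1:  [  0   2  -3  -1  16 ]
R3 <- R3 - (-4)*R1:  [   0    6  -10    3   52 ]
R4 <- R4 - (-3)*R1:  [   0    8  -16   18   80 ]
R3 <- R3 - (3)*R2:  [  0   0  -1   6   4 ]
R4 <- R4 - (4)*R2:  [  0   0  -4  22  16 ]
R4 <- R4 - (4)*R3:  [  0   0   0  -2   0 ]
Row echelon form:
[ 2  3   2   3  |   0 ]
[ 0  2  -3  -1  |  16 ]
[ 0  0  -1   6  |   4 ]
[ 0  0   0  -2  |   0 ]
Back-substitution:
t = (0) / -2 = 0
w = (4 - (6)*(0)) / -1 = -4
v = (16 - (-3)*(-4) - (-1)*(0)) / 2 = 2
u = (0 - (3)*(2) - (2)*(-4) - (3)*(0)) / 2 = 1

(1, 2, -4, 0)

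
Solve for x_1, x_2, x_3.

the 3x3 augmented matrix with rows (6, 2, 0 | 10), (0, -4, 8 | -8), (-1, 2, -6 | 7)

Forward elimination on [A|b]:
R3 <- R3 - (-1/6)*R1:  [    0   7/3    -6  26/3 ]
R3 <- R3 - (-7/12)*R2:  [    0     0  -4/3     4 ]
Row echelon form:
[ 6   2     0  |  10 ]
[ 0  -4     8  |  -8 ]
[ 0   0  -4/3  |   4 ]
Back-substitution:
x_3 = (4) / (-4/3) = -3
x_2 = (-8 - (8)*(-3)) / -4 = -4
x_1 = (10 - (2)*(-4)) / 6 = 3

(3, -4, -3)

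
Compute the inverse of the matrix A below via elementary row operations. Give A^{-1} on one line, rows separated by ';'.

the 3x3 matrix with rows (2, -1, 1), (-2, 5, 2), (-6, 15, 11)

Gauss-Jordan on [A | I]:
R1 <- (1/2)*R1:  [    1  -1/2   1/2  |   1/2     0     0 ]
R2 <- R2 - (-2)*R1:  [ 0  4  3  |  1  1  0 ]
R3 <- R3 - (-6)*R1:  [  0  12  14  |   3   0   1 ]
R2 <- (1/4)*R2:  [   0    1  3/4  |  1/4  1/4    0 ]
R1 <- R1 - (-1/2)*R2:  [   1    0  7/8  |  5/8  1/8    0 ]
R3 <- R3 - (12)*R2:  [  0   0   5  |   0  -3   1 ]
R3 <- (1/5)*R3:  [    0     0     1  |     0  -3/5   1/5 ]
R1 <- R1 - (7/8)*R3:  [     1      0      0  |    5/8  13/20  -7/40 ]
R2 <- R2 - (3/4)*R3:  [     0      1      0  |    1/4   7/10  -3/20 ]
Right block of [I | A^{-1}] is the inverse:
[ 5/8  13/20  -7/40 ]
[ 1/4   7/10  -3/20 ]
[   0   -3/5    1/5 ]

inverse = [5/8 13/20 -7/40; 1/4 7/10 -3/20; 0 -3/5 1/5]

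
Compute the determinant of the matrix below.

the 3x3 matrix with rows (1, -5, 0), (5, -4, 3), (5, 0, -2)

Forward elimination:
R2 <- R2 - (5)*R1:  [  0  21   3 ]
R3 <- R3 - (5)*R1:  [  0  25  -2 ]
R3 <- R3 - (25/21)*R2:  [     0      0  -39/7 ]
Upper-triangular form:
[ 1  -5      0 ]
[ 0  21      3 ]
[ 0   0  -39/7 ]
det(A) = (-1)^0 * (1) * (21) * (-39/7) = -117  (0 row swaps -> sign +1)

det(A) = -117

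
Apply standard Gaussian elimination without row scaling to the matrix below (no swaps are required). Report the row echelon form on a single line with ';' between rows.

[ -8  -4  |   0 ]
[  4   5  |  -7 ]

Forward elimination:
R2 <- R2 - (-1/2)*R1:  [  0   3  -7 ]
Row echelon form:
[ -8  -4  |   0 ]
[  0   3  |  -7 ]

REF = [-8 -4 0; 0 3 -7]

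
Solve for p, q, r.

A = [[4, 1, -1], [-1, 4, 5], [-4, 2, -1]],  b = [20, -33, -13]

Forward elimination on [A|b]:
R2 <- R2 - (-1/4)*R1:  [    0  17/4  19/4   -28 ]
R3 <- R3 - (-1)*R1:  [  0   3  -2   7 ]
R3 <- R3 - (12/17)*R2:  [      0       0  -91/17  455/17 ]
Row echelon form:
[ 4     1      -1  |      20 ]
[ 0  17/4    19/4  |     -28 ]
[ 0     0  -91/17  |  455/17 ]
Back-substitution:
r = (455/17) / (-91/17) = -5
q = (-28 - (19/4)*(-5)) / (17/4) = -1
p = (20 - (1)*(-1) - (-1)*(-5)) / 4 = 4

(4, -1, -5)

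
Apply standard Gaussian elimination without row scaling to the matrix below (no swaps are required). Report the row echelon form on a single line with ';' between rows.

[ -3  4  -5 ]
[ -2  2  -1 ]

Forward elimination:
R2 <- R2 - (2/3)*R1:  [    0  -2/3   7/3 ]
Row echelon form:
[ -3     4   -5 ]
[  0  -2/3  7/3 ]

REF = [-3 4 -5; 0 -2/3 7/3]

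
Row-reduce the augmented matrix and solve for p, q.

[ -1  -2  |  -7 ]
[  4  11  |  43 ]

(-3, 5)

Forward elimination on [A|b]:
R2 <- R2 - (-4)*R1:  [  0   3  15 ]
Row echelon form:
[ -1  -2  |  -7 ]
[  0   3  |  15 ]
Back-substitution:
q = (15) / 3 = 5
p = (-7 - (-2)*(5)) / -1 = -3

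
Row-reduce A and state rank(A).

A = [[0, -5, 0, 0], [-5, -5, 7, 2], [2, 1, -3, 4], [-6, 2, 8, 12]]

Row reduction:
R1 <-> R2   (pivot in column 1 was zero)
[ -5  -5   7   2 ]
[  0  -5   0   0 ]
[  2   1  -3   4 ]
[ -6   2   8  12 ]
R3 <- R3 - (-2/5)*R1:  [    0    -1  -1/5  24/5 ]
R4 <- R4 - (6/5)*R1:  [    0     8  -2/5  48/5 ]
R3 <- R3 - (1/5)*R2:  [    0     0  -1/5  24/5 ]
R4 <- R4 - (-8/5)*R2:  [    0     0  -2/5  48/5 ]
R4 <- R4 - (2)*R3:  [ 0  0  0  0 ]
Row echelon form:
[ -5  -5     7     2 ]
[  0  -5     0     0 ]
[  0   0  -1/5  24/5 ]
[  0   0     0     0 ]
Nonzero rows / pivot columns: 3

rank(A) = 3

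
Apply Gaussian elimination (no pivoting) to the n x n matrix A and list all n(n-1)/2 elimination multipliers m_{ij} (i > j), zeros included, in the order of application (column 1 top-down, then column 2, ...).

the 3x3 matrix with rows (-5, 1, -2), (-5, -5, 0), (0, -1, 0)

multipliers: 1, 0, 1/6

Forward elimination:
R2 <- R2 - (1)*R1:  [  0  -6   2 ]
R3: entry in column 1 is already 0 -> m_{31} = 0 (no row operation needed)
R3 <- R3 - (1/6)*R2:  [    0     0  -1/3 ]
Multipliers (in order of application): m_{21} = 1, m_{31} = 0, m_{32} = 1/6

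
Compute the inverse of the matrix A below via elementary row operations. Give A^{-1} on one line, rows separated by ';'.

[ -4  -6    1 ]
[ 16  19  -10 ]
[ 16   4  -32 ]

Gauss-Jordan on [A | I]:
R1 <- (1/-4)*R1:  [    1   3/2  -1/4  |  -1/4     0     0 ]
R2 <- R2 - (16)*R1:  [  0  -5  -6  |   4   1   0 ]
R3 <- R3 - (16)*R1:  [   0  -20  -28  |    4    0    1 ]
R2 <- (1/-5)*R2:  [    0     1   6/5  |  -4/5  -1/5     0 ]
R1 <- R1 - (3/2)*R2:  [      1       0  -41/20  |   19/20    3/10       0 ]
R3 <- R3 - (-20)*R2:  [   0    0   -4  |  -12   -4    1 ]
R3 <- (1/-4)*R3:  [    0     0     1  |     3     1  -1/4 ]
R1 <- R1 - (-41/20)*R3:  [      1       0       0  |   71/10   47/20  -41/80 ]
R2 <- R2 - (6/5)*R3:  [     0      1      0  |  -22/5   -7/5   3/10 ]
Right block of [I | A^{-1}] is the inverse:
[ 71/10  47/20  -41/80 ]
[ -22/5   -7/5    3/10 ]
[     3      1    -1/4 ]

inverse = [71/10 47/20 -41/80; -22/5 -7/5 3/10; 3 1 -1/4]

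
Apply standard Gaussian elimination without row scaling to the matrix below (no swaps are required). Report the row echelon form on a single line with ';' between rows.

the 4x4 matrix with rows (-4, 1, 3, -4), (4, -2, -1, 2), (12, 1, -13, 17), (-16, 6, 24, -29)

Forward elimination:
R2 <- R2 - (-1)*R1:  [  0  -1   2  -2 ]
R3 <- R3 - (-3)*R1:  [  0   4  -4   5 ]
R4 <- R4 - (4)*R1:  [   0    2   12  -13 ]
R3 <- R3 - (-4)*R2:  [  0   0   4  -3 ]
R4 <- R4 - (-2)*R2:  [   0    0   16  -17 ]
R4 <- R4 - (4)*R3:  [  0   0   0  -5 ]
Row echelon form:
[ -4   1  3  -4 ]
[  0  -1  2  -2 ]
[  0   0  4  -3 ]
[  0   0  0  -5 ]

REF = [-4 1 3 -4; 0 -1 2 -2; 0 0 4 -3; 0 0 0 -5]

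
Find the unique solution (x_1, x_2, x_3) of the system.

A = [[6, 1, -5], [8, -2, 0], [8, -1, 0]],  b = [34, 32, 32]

(4, 0, -2)

Forward elimination on [A|b]:
R2 <- R2 - (4/3)*R1:  [     0  -10/3   20/3  -40/3 ]
R3 <- R3 - (4/3)*R1:  [     0   -7/3   20/3  -40/3 ]
R3 <- R3 - (7/10)*R2:  [  0   0   2  -4 ]
Row echelon form:
[ 6      1    -5  |     34 ]
[ 0  -10/3  20/3  |  -40/3 ]
[ 0      0     2  |     -4 ]
Back-substitution:
x_3 = (-4) / 2 = -2
x_2 = (-40/3 - (20/3)*(-2)) / (-10/3) = 0
x_1 = (34 - (1)*(0) - (-5)*(-2)) / 6 = 4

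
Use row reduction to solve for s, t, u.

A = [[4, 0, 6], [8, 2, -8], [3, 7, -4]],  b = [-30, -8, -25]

Forward elimination on [A|b]:
R2 <- R2 - (2)*R1:  [   0    2  -20   52 ]
R3 <- R3 - (3/4)*R1:  [     0      7  -17/2   -5/2 ]
R3 <- R3 - (7/2)*R2:  [      0       0   123/2  -369/2 ]
Row echelon form:
[ 4  0      6  |     -30 ]
[ 0  2    -20  |      52 ]
[ 0  0  123/2  |  -369/2 ]
Back-substitution:
u = (-369/2) / (123/2) = -3
t = (52 - (-20)*(-3)) / 2 = -4
s = (-30 - (6)*(-3)) / 4 = -3

(-3, -4, -3)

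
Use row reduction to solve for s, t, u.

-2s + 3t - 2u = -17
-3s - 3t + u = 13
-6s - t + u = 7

(0, -3, 4)

Forward elimination on [A|b]:
R2 <- R2 - (3/2)*R1:  [     0  -15/2      4   77/2 ]
R3 <- R3 - (3)*R1:  [   0  -10    7   58 ]
R3 <- R3 - (4/3)*R2:  [    0     0   5/3  20/3 ]
Row echelon form:
[ -2      3   -2  |   -17 ]
[  0  -15/2    4  |  77/2 ]
[  0      0  5/3  |  20/3 ]
Back-substitution:
u = (20/3) / (5/3) = 4
t = (77/2 - (4)*(4)) / (-15/2) = -3
s = (-17 - (3)*(-3) - (-2)*(4)) / -2 = 0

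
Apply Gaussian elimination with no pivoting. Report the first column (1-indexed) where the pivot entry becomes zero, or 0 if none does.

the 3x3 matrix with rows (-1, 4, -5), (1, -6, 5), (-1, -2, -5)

first zero-pivot column = 3

Naive forward elimination:
R2 <- R2 - (-1)*R1:  [  0  -2   0 ]
R3 <- R3 - (1)*R1:  [  0  -6   0 ]
R3 <- R3 - (3)*R2:  [ 0  0  0 ]
Matrix at this point:
[ -1   4  -5 ]
[  0  -2   0 ]
[  0   0   0 ]
Pivot entry (3,3) in the last row is zero and there are no rows below to swap with -> zero pivot in column 3 (A is singular).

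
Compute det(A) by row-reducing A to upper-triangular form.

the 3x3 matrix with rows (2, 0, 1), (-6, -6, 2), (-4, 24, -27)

Forward elimination:
R2 <- R2 - (-3)*R1:  [  0  -6   5 ]
R3 <- R3 - (-2)*R1:  [   0   24  -25 ]
R3 <- R3 - (-4)*R2:  [  0   0  -5 ]
Upper-triangular form:
[ 2   0   1 ]
[ 0  -6   5 ]
[ 0   0  -5 ]
det(A) = (-1)^0 * (2) * (-6) * (-5) = 60  (0 row swaps -> sign +1)

det(A) = 60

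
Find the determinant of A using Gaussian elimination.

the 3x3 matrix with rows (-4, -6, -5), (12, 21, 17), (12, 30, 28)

Forward elimination:
R2 <- R2 - (-3)*R1:  [ 0  3  2 ]
R3 <- R3 - (-3)*R1:  [  0  12  13 ]
R3 <- R3 - (4)*R2:  [ 0  0  5 ]
Upper-triangular form:
[ -4  -6  -5 ]
[  0   3   2 ]
[  0   0   5 ]
det(A) = (-1)^0 * (-4) * (3) * (5) = -60  (0 row swaps -> sign +1)

det(A) = -60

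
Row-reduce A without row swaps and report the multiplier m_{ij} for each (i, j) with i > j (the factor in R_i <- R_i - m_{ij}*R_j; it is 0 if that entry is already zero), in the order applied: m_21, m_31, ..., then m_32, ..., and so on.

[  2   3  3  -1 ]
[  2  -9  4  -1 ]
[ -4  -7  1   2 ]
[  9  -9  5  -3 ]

Forward elimination:
R2 <- R2 - (1)*R1:  [   0  -12    1    0 ]
R3 <- R3 - (-2)*R1:  [  0  -1   7   0 ]
R4 <- R4 - (9/2)*R1:  [     0  -45/2  -17/2    3/2 ]
R3 <- R3 - (1/12)*R2:  [     0      0  83/12      0 ]
R4 <- R4 - (15/8)*R2:  [     0      0  -83/8    3/2 ]
R4 <- R4 - (-3/2)*R3:  [   0    0    0  3/2 ]
Multipliers (in order of application): m_{21} = 1, m_{31} = -2, m_{41} = 9/2, m_{32} = 1/12, m_{42} = 15/8, m_{43} = -3/2

multipliers: 1, -2, 9/2, 1/12, 15/8, -3/2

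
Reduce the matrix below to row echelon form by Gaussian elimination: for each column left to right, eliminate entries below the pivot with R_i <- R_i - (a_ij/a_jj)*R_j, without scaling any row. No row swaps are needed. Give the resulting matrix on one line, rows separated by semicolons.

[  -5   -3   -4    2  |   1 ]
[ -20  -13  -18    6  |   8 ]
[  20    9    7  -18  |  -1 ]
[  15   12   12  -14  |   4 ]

Forward elimination:
R2 <- R2 - (4)*R1:  [  0  -1  -2  -2   4 ]
R3 <- R3 - (-4)*R1:  [   0   -3   -9  -10    3 ]
R4 <- R4 - (-3)*R1:  [  0   3   0  -8   7 ]
R3 <- R3 - (3)*R2:  [  0   0  -3  -4  -9 ]
R4 <- R4 - (-3)*R2:  [   0    0   -6  -14   19 ]
R4 <- R4 - (2)*R3:  [  0   0   0  -6  37 ]
Row echelon form:
[ -5  -3  -4   2  |   1 ]
[  0  -1  -2  -2  |   4 ]
[  0   0  -3  -4  |  -9 ]
[  0   0   0  -6  |  37 ]

REF = [-5 -3 -4 2 1; 0 -1 -2 -2 4; 0 0 -3 -4 -9; 0 0 0 -6 37]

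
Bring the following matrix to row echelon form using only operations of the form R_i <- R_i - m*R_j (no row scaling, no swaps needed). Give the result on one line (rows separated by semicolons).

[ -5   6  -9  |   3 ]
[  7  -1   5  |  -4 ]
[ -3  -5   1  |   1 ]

REF = [-5 6 -9 3; 0 37/5 -38/5 1/5; 0 0 -90/37 -21/37]

Forward elimination:
R2 <- R2 - (-7/5)*R1:  [     0   37/5  -38/5    1/5 ]
R3 <- R3 - (3/5)*R1:  [     0  -43/5   32/5   -4/5 ]
R3 <- R3 - (-43/37)*R2:  [      0       0  -90/37  -21/37 ]
Row echelon form:
[ -5     6      -9  |       3 ]
[  0  37/5   -38/5  |     1/5 ]
[  0     0  -90/37  |  -21/37 ]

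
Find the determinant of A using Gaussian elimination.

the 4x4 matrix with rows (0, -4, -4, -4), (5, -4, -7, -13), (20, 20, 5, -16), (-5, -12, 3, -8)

Forward elimination:
R1 <-> R2   (pivot in column 1 was zero)
[  5   -4  -7  -13 ]
[  0   -4  -4   -4 ]
[ 20   20   5  -16 ]
[ -5  -12   3   -8 ]
R3 <- R3 - (4)*R1:  [  0  36  33  36 ]
R4 <- R4 - (-1)*R1:  [   0  -16   -4  -21 ]
R3 <- R3 - (-9)*R2:  [  0   0  -3   0 ]
R4 <- R4 - (4)*R2:  [  0   0  12  -5 ]
R4 <- R4 - (-4)*R3:  [  0   0   0  -5 ]
Upper-triangular form:
[ 5  -4  -7  -13 ]
[ 0  -4  -4   -4 ]
[ 0   0  -3    0 ]
[ 0   0   0   -5 ]
det(A) = (-1)^1 * (5) * (-4) * (-3) * (-5) = 300  (1 row swap -> sign -1)

det(A) = 300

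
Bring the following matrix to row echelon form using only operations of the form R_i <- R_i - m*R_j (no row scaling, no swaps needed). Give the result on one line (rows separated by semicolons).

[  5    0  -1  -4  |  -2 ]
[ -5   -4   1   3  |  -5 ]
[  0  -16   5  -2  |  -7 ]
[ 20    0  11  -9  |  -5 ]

REF = [5 0 -1 -4 -2; 0 -4 0 -1 -7; 0 0 5 2 21; 0 0 0 1 -60]

Forward elimination:
R2 <- R2 - (-1)*R1:  [  0  -4   0  -1  -7 ]
R4 <- R4 - (4)*R1:  [  0   0  15   7   3 ]
R3 <- R3 - (4)*R2:  [  0   0   5   2  21 ]
R4 <- R4 - (3)*R3:  [   0    0    0    1  -60 ]
Row echelon form:
[ 5   0  -1  -4  |   -2 ]
[ 0  -4   0  -1  |   -7 ]
[ 0   0   5   2  |   21 ]
[ 0   0   0   1  |  -60 ]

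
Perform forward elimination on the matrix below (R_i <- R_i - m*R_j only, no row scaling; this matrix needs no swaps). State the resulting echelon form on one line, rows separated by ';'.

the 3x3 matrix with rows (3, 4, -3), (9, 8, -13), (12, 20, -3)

REF = [3 4 -3; 0 -4 -4; 0 0 5]

Forward elimination:
R2 <- R2 - (3)*R1:  [  0  -4  -4 ]
R3 <- R3 - (4)*R1:  [ 0  4  9 ]
R3 <- R3 - (-1)*R2:  [ 0  0  5 ]
Row echelon form:
[ 3   4  -3 ]
[ 0  -4  -4 ]
[ 0   0   5 ]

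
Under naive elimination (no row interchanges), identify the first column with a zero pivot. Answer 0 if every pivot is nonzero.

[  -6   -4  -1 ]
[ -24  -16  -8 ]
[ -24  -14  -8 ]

Naive forward elimination:
R2 <- R2 - (4)*R1:  [  0   0  -4 ]
R3 <- R3 - (4)*R1:  [  0   2  -4 ]
Matrix at this point:
[ -6  -4  -1 ]
[  0   0  -4 ]
[  0   2  -4 ]
Pivot entry (2,2) is zero but row 3 has 2 in column 2 -> naive elimination stops; a row interchange (e.g. R2 <-> R3) would be required here.

first zero-pivot column = 2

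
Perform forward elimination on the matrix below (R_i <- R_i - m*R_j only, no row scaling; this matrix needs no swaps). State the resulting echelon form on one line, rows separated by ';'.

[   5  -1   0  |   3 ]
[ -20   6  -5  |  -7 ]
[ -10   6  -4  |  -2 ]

REF = [5 -1 0 3; 0 2 -5 5; 0 0 6 -6]

Forward elimination:
R2 <- R2 - (-4)*R1:  [  0   2  -5   5 ]
R3 <- R3 - (-2)*R1:  [  0   4  -4   4 ]
R3 <- R3 - (2)*R2:  [  0   0   6  -6 ]
Row echelon form:
[ 5  -1   0  |   3 ]
[ 0   2  -5  |   5 ]
[ 0   0   6  |  -6 ]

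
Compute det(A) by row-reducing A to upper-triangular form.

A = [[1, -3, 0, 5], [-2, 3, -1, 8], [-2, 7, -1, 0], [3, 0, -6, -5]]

det(A) = -296

Forward elimination:
R2 <- R2 - (-2)*R1:  [  0  -3  -1  18 ]
R3 <- R3 - (-2)*R1:  [  0   1  -1  10 ]
R4 <- R4 - (3)*R1:  [   0    9   -6  -20 ]
R3 <- R3 - (-1/3)*R2:  [    0     0  -4/3    16 ]
R4 <- R4 - (-3)*R2:  [  0   0  -9  34 ]
R4 <- R4 - (27/4)*R3:  [   0    0    0  -74 ]
Upper-triangular form:
[ 1  -3     0    5 ]
[ 0  -3    -1   18 ]
[ 0   0  -4/3   16 ]
[ 0   0     0  -74 ]
det(A) = (-1)^0 * (1) * (-3) * (-4/3) * (-74) = -296  (0 row swaps -> sign +1)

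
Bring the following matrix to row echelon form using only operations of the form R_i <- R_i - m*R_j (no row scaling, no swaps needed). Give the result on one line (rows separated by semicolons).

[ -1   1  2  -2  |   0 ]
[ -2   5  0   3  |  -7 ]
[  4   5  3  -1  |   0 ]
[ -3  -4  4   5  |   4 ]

REF = [-1 1 2 -2 0; 0 3 -4 7 -7; 0 0 23 -30 21; 0 0 0 866/69 -137/69]

Forward elimination:
R2 <- R2 - (2)*R1:  [  0   3  -4   7  -7 ]
R3 <- R3 - (-4)*R1:  [  0   9  11  -9   0 ]
R4 <- R4 - (3)*R1:  [  0  -7  -2  11   4 ]
R3 <- R3 - (3)*R2:  [   0    0   23  -30   21 ]
R4 <- R4 - (-7/3)*R2:  [     0      0  -34/3   82/3  -37/3 ]
R4 <- R4 - (-34/69)*R3:  [       0        0        0   866/69  -137/69 ]
Row echelon form:
[ -1  1   2      -2  |        0 ]
[  0  3  -4       7  |       -7 ]
[  0  0  23     -30  |       21 ]
[  0  0   0  866/69  |  -137/69 ]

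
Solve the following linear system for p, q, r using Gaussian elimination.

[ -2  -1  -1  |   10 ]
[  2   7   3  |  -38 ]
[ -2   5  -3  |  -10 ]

(-2, -4, -2)

Forward elimination on [A|b]:
R2 <- R2 - (-1)*R1:  [   0    6    2  -28 ]
R3 <- R3 - (1)*R1:  [   0    6   -2  -20 ]
R3 <- R3 - (1)*R2:  [  0   0  -4   8 ]
Row echelon form:
[ -2  -1  -1  |   10 ]
[  0   6   2  |  -28 ]
[  0   0  -4  |    8 ]
Back-substitution:
r = (8) / -4 = -2
q = (-28 - (2)*(-2)) / 6 = -4
p = (10 - (-1)*(-4) - (-1)*(-2)) / -2 = -2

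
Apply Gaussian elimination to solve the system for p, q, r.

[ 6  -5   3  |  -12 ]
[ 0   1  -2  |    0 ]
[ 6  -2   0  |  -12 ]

Forward elimination on [A|b]:
R3 <- R3 - (1)*R1:  [  0   3  -3   0 ]
R3 <- R3 - (3)*R2:  [ 0  0  3  0 ]
Row echelon form:
[ 6  -5   3  |  -12 ]
[ 0   1  -2  |    0 ]
[ 0   0   3  |    0 ]
Back-substitution:
r = (0) / 3 = 0
q = (0 - (-2)*(0)) / 1 = 0
p = (-12 - (-5)*(0) - (3)*(0)) / 6 = -2

(-2, 0, 0)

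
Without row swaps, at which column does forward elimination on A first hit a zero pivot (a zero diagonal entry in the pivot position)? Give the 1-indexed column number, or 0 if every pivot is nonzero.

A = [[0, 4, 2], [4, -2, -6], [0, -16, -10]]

Naive forward elimination:
Pivot entry (1,1) is zero but row 2 has 4 in column 1 -> naive elimination stops; a row interchange (e.g. R1 <-> R2) would be required here.

first zero-pivot column = 1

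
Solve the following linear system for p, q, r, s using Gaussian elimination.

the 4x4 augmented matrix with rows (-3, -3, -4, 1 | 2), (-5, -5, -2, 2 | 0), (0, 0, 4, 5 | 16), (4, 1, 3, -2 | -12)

(-1, 3, -1, 4)

Forward elimination on [A|b]:
R2 <- R2 - (5/3)*R1:  [     0      0   14/3    1/3  -10/3 ]
R4 <- R4 - (-4/3)*R1:  [     0     -3   -7/3   -2/3  -28/3 ]
R2 <-> R4   (pivot in column 2 was zero)
[ -3  -3    -4     1      2 ]
[  0  -3  -7/3  -2/3  -28/3 ]
[  0   0     4     5     16 ]
[  0   0  14/3   1/3  -10/3 ]
R4 <- R4 - (7/6)*R3:  [     0      0      0  -11/2    -22 ]
Row echelon form:
[ -3  -3    -4      1  |      2 ]
[  0  -3  -7/3   -2/3  |  -28/3 ]
[  0   0     4      5  |     16 ]
[  0   0     0  -11/2  |    -22 ]
Back-substitution:
s = (-22) / (-11/2) = 4
r = (16 - (5)*(4)) / 4 = -1
q = (-28/3 - (-7/3)*(-1) - (-2/3)*(4)) / -3 = 3
p = (2 - (-3)*(3) - (-4)*(-1) - (1)*(4)) / -3 = -1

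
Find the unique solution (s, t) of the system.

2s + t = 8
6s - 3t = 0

(2, 4)

Forward elimination on [A|b]:
R2 <- R2 - (3)*R1:  [   0   -6  -24 ]
Row echelon form:
[ 2   1  |    8 ]
[ 0  -6  |  -24 ]
Back-substitution:
t = (-24) / -6 = 4
s = (8 - (1)*(4)) / 2 = 2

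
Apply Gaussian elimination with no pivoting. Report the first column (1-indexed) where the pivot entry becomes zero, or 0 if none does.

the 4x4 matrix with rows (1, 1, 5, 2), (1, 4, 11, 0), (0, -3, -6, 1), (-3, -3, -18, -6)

Naive forward elimination:
R2 <- R2 - (1)*R1:  [  0   3   6  -2 ]
R4 <- R4 - (-3)*R1:  [  0   0  -3   0 ]
R3 <- R3 - (-1)*R2:  [  0   0   0  -1 ]
Matrix at this point:
[ 1  1   5   2 ]
[ 0  3   6  -2 ]
[ 0  0   0  -1 ]
[ 0  0  -3   0 ]
Pivot entry (3,3) is zero but row 4 has -3 in column 3 -> naive elimination stops; a row interchange (e.g. R3 <-> R4) would be required here.

first zero-pivot column = 3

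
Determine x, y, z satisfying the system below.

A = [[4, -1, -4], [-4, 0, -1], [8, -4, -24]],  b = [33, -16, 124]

(5, 3, -4)

Forward elimination on [A|b]:
R2 <- R2 - (-1)*R1:  [  0  -1  -5  17 ]
R3 <- R3 - (2)*R1:  [   0   -2  -16   58 ]
R3 <- R3 - (2)*R2:  [  0   0  -6  24 ]
Row echelon form:
[ 4  -1  -4  |  33 ]
[ 0  -1  -5  |  17 ]
[ 0   0  -6  |  24 ]
Back-substitution:
z = (24) / -6 = -4
y = (17 - (-5)*(-4)) / -1 = 3
x = (33 - (-1)*(3) - (-4)*(-4)) / 4 = 5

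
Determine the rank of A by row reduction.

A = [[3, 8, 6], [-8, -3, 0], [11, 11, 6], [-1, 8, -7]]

rank(A) = 3

Row reduction:
R2 <- R2 - (-8/3)*R1:  [    0  55/3    16 ]
R3 <- R3 - (11/3)*R1:  [     0  -55/3    -16 ]
R4 <- R4 - (-1/3)*R1:  [    0  32/3    -5 ]
R3 <- R3 - (-1)*R2:  [ 0  0  0 ]
R4 <- R4 - (32/55)*R2:  [       0        0  -787/55 ]
R3 <-> R4   (pivot in column 3 was zero)
[ 3     8        6 ]
[ 0  55/3       16 ]
[ 0     0  -787/55 ]
[ 0     0        0 ]
Row echelon form:
[ 3     8        6 ]
[ 0  55/3       16 ]
[ 0     0  -787/55 ]
[ 0     0        0 ]
Nonzero rows / pivot columns: 3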